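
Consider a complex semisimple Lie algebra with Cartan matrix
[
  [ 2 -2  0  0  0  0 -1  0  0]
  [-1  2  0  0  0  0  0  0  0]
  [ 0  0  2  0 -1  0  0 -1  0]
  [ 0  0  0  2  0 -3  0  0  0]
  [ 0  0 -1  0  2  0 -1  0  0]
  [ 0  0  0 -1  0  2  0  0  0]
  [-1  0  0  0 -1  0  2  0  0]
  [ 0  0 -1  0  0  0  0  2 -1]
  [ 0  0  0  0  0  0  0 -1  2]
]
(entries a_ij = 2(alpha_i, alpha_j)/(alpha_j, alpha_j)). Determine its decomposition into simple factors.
The diagram associated to this matrix has two connected components: the simple roots {alpha_1, alpha_2, alpha_3, alpha_5, alpha_7, alpha_8, alpha_9} form a chain of 7 nodes with a double edge at one end; the terminal node there is the unique short simple root (B_7), and {alpha_4, alpha_6} form two nodes joined by a triple edge (G_2). A semisimple Lie algebra decomposes uniquely as the direct sum of simple ideals, one per connected component of its Dynkin diagram, so g ≅ B_7 ⊕ G_2 (dimension 105 + 14 = 119).

B7 ⊕ G2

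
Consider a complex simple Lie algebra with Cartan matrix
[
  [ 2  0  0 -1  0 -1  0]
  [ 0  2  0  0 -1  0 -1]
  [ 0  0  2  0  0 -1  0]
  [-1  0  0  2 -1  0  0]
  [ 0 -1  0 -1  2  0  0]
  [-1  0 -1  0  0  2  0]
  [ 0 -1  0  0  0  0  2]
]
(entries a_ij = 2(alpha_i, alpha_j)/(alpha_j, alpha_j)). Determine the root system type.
The matrix has rank 7 with 2's on the diagonal. Reading the off-diagonal entries as Dynkin edges (a single edge where a_ij = a_ji = -1; a double or triple edge where a_ij * a_ji = 2 or 3), the diagram is a chain of 7 nodes with single edges (A_7). One simple-root ordering that puts it in standard form is (alpha_3, alpha_6, alpha_1, alpha_4, alpha_5, alpha_2, alpha_7). So the algebra is type A_7, i.e. sl(8).

type A_7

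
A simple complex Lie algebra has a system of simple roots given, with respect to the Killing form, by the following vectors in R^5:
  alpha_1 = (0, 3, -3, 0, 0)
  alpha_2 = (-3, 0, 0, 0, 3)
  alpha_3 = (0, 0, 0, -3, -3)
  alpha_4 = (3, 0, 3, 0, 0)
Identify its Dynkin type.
A_4 (sl(5))

Compute the Cartan integers a_ij = 2(alpha_i, alpha_j)/(alpha_j, alpha_j); the resulting 4x4 Cartan matrix is
[[2, 0, 0, -1], [0, 2, -1, -1], [0, -1, 2, 0], [-1, -1, 0, 2]].
All simple roots have the same length, so the diagram is simply laced. The associated Dynkin diagram is a chain of 4 nodes with single edges (A_4), so the type is A_4 (the algebra sl(5)).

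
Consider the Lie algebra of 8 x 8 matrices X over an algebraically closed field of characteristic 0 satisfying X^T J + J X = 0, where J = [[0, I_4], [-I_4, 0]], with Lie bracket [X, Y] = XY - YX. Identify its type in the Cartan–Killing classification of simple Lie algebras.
C_4 (sp(8))

This is sp(8), which has dimension 8(8+1)/2 = 36 and rank 8/2 = 4. In the classification of classical Lie algebras, the symplectic algebra sp(2n) has type C_n; here n = 4, so the Dynkin diagram is a chain of 4 nodes with a double edge at one end; the terminal node there is the unique long simple root (C_4). Hence the type is C_4.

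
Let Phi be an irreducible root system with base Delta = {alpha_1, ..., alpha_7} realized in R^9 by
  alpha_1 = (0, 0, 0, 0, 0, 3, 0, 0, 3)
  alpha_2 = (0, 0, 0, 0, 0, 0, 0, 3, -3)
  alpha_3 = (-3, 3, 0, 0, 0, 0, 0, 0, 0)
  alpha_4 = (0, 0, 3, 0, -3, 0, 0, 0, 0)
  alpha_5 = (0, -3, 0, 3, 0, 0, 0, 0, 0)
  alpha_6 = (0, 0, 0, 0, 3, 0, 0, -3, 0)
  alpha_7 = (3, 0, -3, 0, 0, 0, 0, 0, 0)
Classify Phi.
type A_7

Compute the Cartan integers a_ij = 2(alpha_i, alpha_j)/(alpha_j, alpha_j); the resulting 7x7 Cartan matrix is
[[2, -1, 0, 0, 0, 0, 0], [-1, 2, 0, 0, 0, -1, 0], [0, 0, 2, 0, -1, 0, -1], [0, 0, 0, 2, 0, -1, -1], [0, 0, -1, 0, 2, 0, 0], [0, -1, 0, -1, 0, 2, 0], [0, 0, -1, -1, 0, 0, 2]].
All simple roots have the same length, so the diagram is simply laced. The associated Dynkin diagram is a chain of 7 nodes with single edges (A_7), so the type is A_7 (the algebra sl(8)).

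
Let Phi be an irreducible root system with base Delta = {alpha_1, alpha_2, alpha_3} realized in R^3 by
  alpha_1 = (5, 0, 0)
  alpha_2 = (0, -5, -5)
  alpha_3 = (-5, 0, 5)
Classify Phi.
B_3 (so(7))

Compute the Cartan integers a_ij = 2(alpha_i, alpha_j)/(alpha_j, alpha_j); the resulting 3x3 Cartan matrix is
[[2, 0, -1], [0, 2, -1], [-2, -1, 2]].
The roots have two lengths (squared-length ratio 2:1); the short ones are alpha_{1}. The associated Dynkin diagram is a chain of 3 nodes with a double edge at one end; the terminal node there is the unique short simple root (B_3), so the type is B_3 (the algebra so(7)).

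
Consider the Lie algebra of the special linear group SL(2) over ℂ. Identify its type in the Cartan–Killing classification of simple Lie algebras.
A1

This is sl(2), which has dimension 2^2 - 1 = 3 and rank 2 - 1 = 1 (a Cartan subalgebra is the diagonal traceless matrices). In the classification of classical Lie algebras, the special linear algebra sl(n+1) has type A_n; here n = 1, so the Dynkin diagram is a chain of 1 nodes with single edges (A_1). Hence the type is A_1.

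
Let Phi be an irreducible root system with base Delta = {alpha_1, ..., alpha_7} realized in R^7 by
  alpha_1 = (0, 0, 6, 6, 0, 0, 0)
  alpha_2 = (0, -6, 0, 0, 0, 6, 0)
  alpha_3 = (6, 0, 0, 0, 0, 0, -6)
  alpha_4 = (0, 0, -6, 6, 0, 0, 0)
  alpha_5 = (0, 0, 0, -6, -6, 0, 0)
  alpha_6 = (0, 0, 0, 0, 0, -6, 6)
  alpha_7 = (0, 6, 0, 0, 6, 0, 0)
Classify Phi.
D_7 (so(14))

Compute the Cartan integers a_ij = 2(alpha_i, alpha_j)/(alpha_j, alpha_j); the resulting 7x7 Cartan matrix is
[[2, 0, 0, 0, -1, 0, 0], [0, 2, 0, 0, 0, -1, -1], [0, 0, 2, 0, 0, -1, 0], [0, 0, 0, 2, -1, 0, 0], [-1, 0, 0, -1, 2, 0, -1], [0, -1, -1, 0, 0, 2, 0], [0, -1, 0, 0, -1, 0, 2]].
All simple roots have the same length, so the diagram is simply laced. The associated Dynkin diagram is a chain of 5 nodes with a fork of two nodes at one end (D_7), so the type is D_7 (the algebra so(14)).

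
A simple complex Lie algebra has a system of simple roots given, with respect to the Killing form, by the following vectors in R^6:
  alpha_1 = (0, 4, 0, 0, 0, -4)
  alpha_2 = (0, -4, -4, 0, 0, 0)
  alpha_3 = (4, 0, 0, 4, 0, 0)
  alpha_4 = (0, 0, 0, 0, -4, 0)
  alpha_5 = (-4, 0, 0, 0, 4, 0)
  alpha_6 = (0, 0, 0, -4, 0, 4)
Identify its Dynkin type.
B_6 (so(13))

Compute the Cartan integers a_ij = 2(alpha_i, alpha_j)/(alpha_j, alpha_j); the resulting 6x6 Cartan matrix is
[[2, -1, 0, 0, 0, -1], [-1, 2, 0, 0, 0, 0], [0, 0, 2, 0, -1, -1], [0, 0, 0, 2, -1, 0], [0, 0, -1, -2, 2, 0], [-1, 0, -1, 0, 0, 2]].
The roots have two lengths (squared-length ratio 2:1); the short ones are alpha_{4}. The associated Dynkin diagram is a chain of 6 nodes with a double edge at one end; the terminal node there is the unique short simple root (B_6), so the type is B_6 (the algebra so(13)).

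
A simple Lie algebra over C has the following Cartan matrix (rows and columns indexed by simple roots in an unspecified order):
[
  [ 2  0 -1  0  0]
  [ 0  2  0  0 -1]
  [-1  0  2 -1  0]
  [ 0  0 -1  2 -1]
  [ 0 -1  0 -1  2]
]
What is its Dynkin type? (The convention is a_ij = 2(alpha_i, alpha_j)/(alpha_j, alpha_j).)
type A_5

The matrix has rank 5 with 2's on the diagonal. Reading the off-diagonal entries as Dynkin edges (a single edge where a_ij = a_ji = -1; a double or triple edge where a_ij * a_ji = 2 or 3), the diagram is a chain of 5 nodes with single edges (A_5). One simple-root ordering that puts it in standard form is (alpha_1, alpha_3, alpha_4, alpha_5, alpha_2). So the algebra is type A_5, i.e. sl(6).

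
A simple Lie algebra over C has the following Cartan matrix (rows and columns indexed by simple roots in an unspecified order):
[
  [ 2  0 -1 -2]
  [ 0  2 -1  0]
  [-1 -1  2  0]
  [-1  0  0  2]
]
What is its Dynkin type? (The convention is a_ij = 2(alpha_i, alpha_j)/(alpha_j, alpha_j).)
type B_4

The matrix has rank 4 with 2's on the diagonal. Reading the off-diagonal entries as Dynkin edges (a single edge where a_ij = a_ji = -1; a double or triple edge where a_ij * a_ji = 2 or 3), the diagram is a chain of 4 nodes with a double edge at one end; the terminal node there is the unique short simple root (B_4). One simple-root ordering that puts it in standard form is (alpha_2, alpha_3, alpha_1, alpha_4). So the algebra is type B_4, i.e. so(9).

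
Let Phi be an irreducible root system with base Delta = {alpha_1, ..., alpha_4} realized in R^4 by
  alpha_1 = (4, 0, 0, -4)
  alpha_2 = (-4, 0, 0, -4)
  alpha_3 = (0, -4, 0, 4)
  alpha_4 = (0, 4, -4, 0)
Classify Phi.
D_4 (so(8))

Compute the Cartan integers a_ij = 2(alpha_i, alpha_j)/(alpha_j, alpha_j); the resulting 4x4 Cartan matrix is
[[2, 0, -1, 0], [0, 2, -1, 0], [-1, -1, 2, -1], [0, 0, -1, 2]].
All simple roots have the same length, so the diagram is simply laced. The associated Dynkin diagram is a chain of 2 nodes with a fork of two nodes at one end (D_4), so the type is D_4 (the algebra so(8)).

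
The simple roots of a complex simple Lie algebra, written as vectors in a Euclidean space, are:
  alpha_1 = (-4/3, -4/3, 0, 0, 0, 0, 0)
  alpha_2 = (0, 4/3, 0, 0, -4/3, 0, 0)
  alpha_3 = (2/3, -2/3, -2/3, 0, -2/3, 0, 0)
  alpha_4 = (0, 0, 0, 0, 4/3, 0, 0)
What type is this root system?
Compute the Cartan integers a_ij = 2(alpha_i, alpha_j)/(alpha_j, alpha_j); the resulting 4x4 Cartan matrix is
[[2, -1, 0, 0], [-1, 2, 0, -2], [0, 0, 2, -1], [0, -1, -1, 2]].
The roots have two lengths (squared-length ratio 2:1); the short ones are alpha_{3,4}. The associated Dynkin diagram is a chain of 4 nodes with a double edge between the middle two (F_4), so the type is F_4.

F_4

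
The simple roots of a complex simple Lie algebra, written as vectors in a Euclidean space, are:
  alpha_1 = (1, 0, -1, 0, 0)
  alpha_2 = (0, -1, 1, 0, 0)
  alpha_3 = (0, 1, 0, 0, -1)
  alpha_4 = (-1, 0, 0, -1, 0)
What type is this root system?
A_4

Compute the Cartan integers a_ij = 2(alpha_i, alpha_j)/(alpha_j, alpha_j); the resulting 4x4 Cartan matrix is
[[2, -1, 0, -1], [-1, 2, -1, 0], [0, -1, 2, 0], [-1, 0, 0, 2]].
All simple roots have the same length, so the diagram is simply laced. The associated Dynkin diagram is a chain of 4 nodes with single edges (A_4), so the type is A_4 (the algebra sl(5)).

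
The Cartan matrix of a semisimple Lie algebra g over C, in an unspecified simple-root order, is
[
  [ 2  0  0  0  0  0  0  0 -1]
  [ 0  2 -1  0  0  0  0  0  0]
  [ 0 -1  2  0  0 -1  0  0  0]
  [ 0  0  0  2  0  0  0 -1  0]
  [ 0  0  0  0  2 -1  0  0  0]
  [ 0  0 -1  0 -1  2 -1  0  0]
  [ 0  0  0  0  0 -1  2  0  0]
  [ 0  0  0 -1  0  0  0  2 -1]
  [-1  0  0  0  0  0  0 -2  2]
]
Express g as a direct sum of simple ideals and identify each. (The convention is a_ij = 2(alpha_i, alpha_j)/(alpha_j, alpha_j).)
The diagram associated to this matrix has two connected components: the simple roots {alpha_2, alpha_3, alpha_5, alpha_6, alpha_7} form a chain of 3 nodes with a fork of two nodes at one end (D_5), and {alpha_1, alpha_4, alpha_8, alpha_9} form a chain of 4 nodes with a double edge between the middle two (F_4). A semisimple Lie algebra decomposes uniquely as the direct sum of simple ideals, one per connected component of its Dynkin diagram, so g ≅ D_5 ⊕ F_4 (dimension 45 + 52 = 97).

D_5 ⊕ F_4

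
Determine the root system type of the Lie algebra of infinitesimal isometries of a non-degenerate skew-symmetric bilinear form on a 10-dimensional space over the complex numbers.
This is sp(10), which has dimension 10(10+1)/2 = 55 and rank 10/2 = 5. In the classification of classical Lie algebras, the symplectic algebra sp(2n) has type C_n; here n = 5, so the Dynkin diagram is a chain of 5 nodes with a double edge at one end; the terminal node there is the unique long simple root (C_5). Hence the type is C_5.

C_5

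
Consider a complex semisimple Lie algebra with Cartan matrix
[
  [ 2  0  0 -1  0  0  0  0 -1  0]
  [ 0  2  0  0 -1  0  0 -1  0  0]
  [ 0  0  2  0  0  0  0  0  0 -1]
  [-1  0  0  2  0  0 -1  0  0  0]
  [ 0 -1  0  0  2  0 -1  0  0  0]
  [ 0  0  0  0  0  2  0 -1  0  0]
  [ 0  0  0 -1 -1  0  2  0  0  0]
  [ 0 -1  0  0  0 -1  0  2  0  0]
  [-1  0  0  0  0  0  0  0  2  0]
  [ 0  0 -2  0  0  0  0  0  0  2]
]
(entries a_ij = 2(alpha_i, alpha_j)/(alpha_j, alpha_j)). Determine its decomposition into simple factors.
The diagram associated to this matrix has two connected components: the simple roots {alpha_1, alpha_2, alpha_4, alpha_5, alpha_6, alpha_7, alpha_8, alpha_9} form a chain of 8 nodes with single edges (A_8), and {alpha_3, alpha_10} form a chain of 2 nodes with a double edge at one end; the terminal node there is the unique short simple root (B_2). A semisimple Lie algebra decomposes uniquely as the direct sum of simple ideals, one per connected component of its Dynkin diagram, so g ≅ A_8 ⊕ B_2 (dimension 80 + 10 = 90).

A8 + B2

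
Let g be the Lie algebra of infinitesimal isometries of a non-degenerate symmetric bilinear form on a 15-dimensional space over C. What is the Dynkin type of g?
type B_7

This is so(15) with 15 odd, which has dimension 15(15-1)/2 = 105 and rank (15-1)/2 = 7. In the classification of classical Lie algebras, the orthogonal algebra so(2n+1) in an odd number of variables has type B_n; here n = 7, so the Dynkin diagram is a chain of 7 nodes with a double edge at one end; the terminal node there is the unique short simple root (B_7). Hence the type is B_7.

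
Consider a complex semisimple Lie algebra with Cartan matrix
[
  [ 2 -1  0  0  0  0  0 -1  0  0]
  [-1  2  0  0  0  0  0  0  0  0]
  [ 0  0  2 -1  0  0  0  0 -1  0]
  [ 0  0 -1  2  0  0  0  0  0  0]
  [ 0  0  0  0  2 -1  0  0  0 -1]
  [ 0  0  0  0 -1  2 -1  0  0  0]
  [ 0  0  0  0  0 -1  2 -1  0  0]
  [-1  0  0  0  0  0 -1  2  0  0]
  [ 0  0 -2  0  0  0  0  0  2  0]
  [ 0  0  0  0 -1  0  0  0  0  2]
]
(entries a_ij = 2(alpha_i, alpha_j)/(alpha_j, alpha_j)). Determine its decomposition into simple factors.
type A_7 + type C_3

The diagram associated to this matrix has two connected components: the simple roots {alpha_1, alpha_2, alpha_5, alpha_6, alpha_7, alpha_8, alpha_10} form a chain of 7 nodes with single edges (A_7), and {alpha_3, alpha_4, alpha_9} form a chain of 3 nodes with a double edge at one end; the terminal node there is the unique long simple root (C_3). A semisimple Lie algebra decomposes uniquely as the direct sum of simple ideals, one per connected component of its Dynkin diagram, so g ≅ A_7 ⊕ C_3 (dimension 63 + 21 = 84).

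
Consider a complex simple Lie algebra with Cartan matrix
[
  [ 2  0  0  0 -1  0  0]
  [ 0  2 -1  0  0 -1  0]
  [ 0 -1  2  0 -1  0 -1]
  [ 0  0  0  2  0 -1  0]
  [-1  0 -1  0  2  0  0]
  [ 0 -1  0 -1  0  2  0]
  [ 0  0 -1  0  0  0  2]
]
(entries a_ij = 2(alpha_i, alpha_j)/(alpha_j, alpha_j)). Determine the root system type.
The matrix has rank 7 with 2's on the diagonal. Reading the off-diagonal entries as Dynkin edges (a single edge where a_ij = a_ji = -1; a double or triple edge where a_ij * a_ji = 2 or 3), the diagram is a chain of 6 nodes with one extra node attached to the third node from one end (E_7). One simple-root ordering that puts it in standard form is (alpha_1, alpha_7, alpha_5, alpha_3, alpha_2, alpha_6, alpha_4). So the algebra is type E_7.

type E_7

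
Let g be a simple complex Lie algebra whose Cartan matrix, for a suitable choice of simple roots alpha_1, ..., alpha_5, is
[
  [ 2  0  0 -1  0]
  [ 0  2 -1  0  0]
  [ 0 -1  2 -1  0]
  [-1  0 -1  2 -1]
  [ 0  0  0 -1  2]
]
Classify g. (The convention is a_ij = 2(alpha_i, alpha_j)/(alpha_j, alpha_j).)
The matrix has rank 5 with 2's on the diagonal. Reading the off-diagonal entries as Dynkin edges (a single edge where a_ij = a_ji = -1; a double or triple edge where a_ij * a_ji = 2 or 3), the diagram is a chain of 3 nodes with a fork of two nodes at one end (D_5). One simple-root ordering that puts it in standard form is (alpha_2, alpha_3, alpha_4, alpha_1, alpha_5). So the algebra is type D_5, i.e. so(10).

D5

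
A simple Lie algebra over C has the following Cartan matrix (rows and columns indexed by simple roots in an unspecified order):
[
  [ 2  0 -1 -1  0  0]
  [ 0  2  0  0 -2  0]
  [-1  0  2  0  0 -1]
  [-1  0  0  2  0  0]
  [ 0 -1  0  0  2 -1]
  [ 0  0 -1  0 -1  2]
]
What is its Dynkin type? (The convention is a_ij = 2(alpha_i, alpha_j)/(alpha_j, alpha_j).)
The matrix has rank 6 with 2's on the diagonal. Reading the off-diagonal entries as Dynkin edges (a single edge where a_ij = a_ji = -1; a double or triple edge where a_ij * a_ji = 2 or 3), the diagram is a chain of 6 nodes with a double edge at one end; the terminal node there is the unique long simple root (C_6). One simple-root ordering that puts it in standard form is (alpha_4, alpha_1, alpha_3, alpha_6, alpha_5, alpha_2). So the algebra is type C_6, i.e. sp(12).

C6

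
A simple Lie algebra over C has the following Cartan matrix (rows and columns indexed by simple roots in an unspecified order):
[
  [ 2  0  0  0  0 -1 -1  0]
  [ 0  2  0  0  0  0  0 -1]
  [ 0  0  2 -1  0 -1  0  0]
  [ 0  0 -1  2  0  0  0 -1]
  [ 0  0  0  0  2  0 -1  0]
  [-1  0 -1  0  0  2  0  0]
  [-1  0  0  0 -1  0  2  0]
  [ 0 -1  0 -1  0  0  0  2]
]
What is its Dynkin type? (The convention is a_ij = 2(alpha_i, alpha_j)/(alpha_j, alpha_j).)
A_8 (sl(9))

The matrix has rank 8 with 2's on the diagonal. Reading the off-diagonal entries as Dynkin edges (a single edge where a_ij = a_ji = -1; a double or triple edge where a_ij * a_ji = 2 or 3), the diagram is a chain of 8 nodes with single edges (A_8). One simple-root ordering that puts it in standard form is (alpha_5, alpha_7, alpha_1, alpha_6, alpha_3, alpha_4, alpha_8, alpha_2). So the algebra is type A_8, i.e. sl(9).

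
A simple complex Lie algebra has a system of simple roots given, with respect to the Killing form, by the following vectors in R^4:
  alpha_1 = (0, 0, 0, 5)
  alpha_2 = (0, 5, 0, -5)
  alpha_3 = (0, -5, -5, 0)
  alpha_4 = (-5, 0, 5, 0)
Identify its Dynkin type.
B_4

Compute the Cartan integers a_ij = 2(alpha_i, alpha_j)/(alpha_j, alpha_j); the resulting 4x4 Cartan matrix is
[[2, -1, 0, 0], [-2, 2, -1, 0], [0, -1, 2, -1], [0, 0, -1, 2]].
The roots have two lengths (squared-length ratio 2:1); the short ones are alpha_{1}. The associated Dynkin diagram is a chain of 4 nodes with a double edge at one end; the terminal node there is the unique short simple root (B_4), so the type is B_4 (the algebra so(9)).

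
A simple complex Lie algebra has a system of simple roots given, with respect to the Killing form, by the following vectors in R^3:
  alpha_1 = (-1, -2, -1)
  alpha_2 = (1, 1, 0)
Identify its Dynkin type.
type G_2

Compute the Cartan integers a_ij = 2(alpha_i, alpha_j)/(alpha_j, alpha_j); the resulting 2x2 Cartan matrix is
[[2, -3], [-1, 2]].
The roots have two lengths (squared-length ratio 3:1); the short ones are alpha_{2}. The associated Dynkin diagram is two nodes joined by a triple edge (G_2), so the type is G_2.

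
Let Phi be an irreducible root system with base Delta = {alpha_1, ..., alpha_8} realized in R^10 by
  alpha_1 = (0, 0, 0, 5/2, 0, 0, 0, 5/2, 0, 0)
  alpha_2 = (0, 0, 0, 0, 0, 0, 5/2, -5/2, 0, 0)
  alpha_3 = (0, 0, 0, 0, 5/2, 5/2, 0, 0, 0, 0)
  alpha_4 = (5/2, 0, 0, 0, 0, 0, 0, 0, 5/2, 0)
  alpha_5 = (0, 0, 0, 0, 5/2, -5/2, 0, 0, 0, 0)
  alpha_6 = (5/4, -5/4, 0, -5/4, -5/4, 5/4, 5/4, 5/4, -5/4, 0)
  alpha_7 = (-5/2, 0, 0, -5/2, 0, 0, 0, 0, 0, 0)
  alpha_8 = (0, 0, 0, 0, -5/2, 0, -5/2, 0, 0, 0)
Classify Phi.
Compute the Cartan integers a_ij = 2(alpha_i, alpha_j)/(alpha_j, alpha_j); the resulting 8x8 Cartan matrix is
[[2, -1, 0, 0, 0, 0, -1, 0], [-1, 2, 0, 0, 0, 0, 0, -1], [0, 0, 2, 0, 0, 0, 0, -1], [0, 0, 0, 2, 0, 0, -1, 0], [0, 0, 0, 0, 2, -1, 0, -1], [0, 0, 0, 0, -1, 2, 0, 0], [-1, 0, 0, -1, 0, 0, 2, 0], [0, -1, -1, 0, -1, 0, 0, 2]].
All simple roots have the same length, so the diagram is simply laced. The associated Dynkin diagram is a chain of 7 nodes with one extra node attached to the third node from one end (E_8), so the type is E_8.

E_8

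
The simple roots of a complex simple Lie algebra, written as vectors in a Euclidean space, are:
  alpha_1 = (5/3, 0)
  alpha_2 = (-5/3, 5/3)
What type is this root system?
B_2

Compute the Cartan integers a_ij = 2(alpha_i, alpha_j)/(alpha_j, alpha_j); the resulting 2x2 Cartan matrix is
[[2, -1], [-2, 2]].
The roots have two lengths (squared-length ratio 2:1); the short ones are alpha_{1}. The associated Dynkin diagram is a chain of 2 nodes with a double edge at one end; the terminal node there is the unique short simple root (B_2), so the type is B_2 (the algebra so(5)).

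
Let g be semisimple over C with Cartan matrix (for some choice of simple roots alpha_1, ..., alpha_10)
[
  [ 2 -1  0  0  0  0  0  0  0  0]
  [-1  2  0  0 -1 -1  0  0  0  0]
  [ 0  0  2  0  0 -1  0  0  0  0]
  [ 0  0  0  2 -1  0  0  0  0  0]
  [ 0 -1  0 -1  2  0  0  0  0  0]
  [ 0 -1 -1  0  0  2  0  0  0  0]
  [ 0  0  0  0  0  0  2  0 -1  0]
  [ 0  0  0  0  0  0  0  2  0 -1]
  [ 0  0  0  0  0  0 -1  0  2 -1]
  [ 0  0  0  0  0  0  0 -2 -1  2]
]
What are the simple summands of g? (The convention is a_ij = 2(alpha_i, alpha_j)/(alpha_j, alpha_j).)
The diagram associated to this matrix has two connected components: the simple roots {alpha_7, alpha_8, alpha_9, alpha_10} form a chain of 4 nodes with a double edge at one end; the terminal node there is the unique short simple root (B_4), and {alpha_1, alpha_2, alpha_3, alpha_4, alpha_5, alpha_6} form a chain of 5 nodes with one extra node attached to the third node from one end (E_6). A semisimple Lie algebra decomposes uniquely as the direct sum of simple ideals, one per connected component of its Dynkin diagram, so g ≅ B_4 ⊕ E_6 (dimension 36 + 78 = 114).

type B_4 ⊕ type E_6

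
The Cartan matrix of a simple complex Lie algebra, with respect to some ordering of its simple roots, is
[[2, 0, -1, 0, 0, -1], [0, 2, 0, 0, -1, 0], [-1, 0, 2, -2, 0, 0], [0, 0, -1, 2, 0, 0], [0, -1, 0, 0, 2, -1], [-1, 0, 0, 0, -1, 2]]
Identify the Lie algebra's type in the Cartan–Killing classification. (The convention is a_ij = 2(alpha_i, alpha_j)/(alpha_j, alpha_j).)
The matrix has rank 6 with 2's on the diagonal. Reading the off-diagonal entries as Dynkin edges (a single edge where a_ij = a_ji = -1; a double or triple edge where a_ij * a_ji = 2 or 3), the diagram is a chain of 6 nodes with a double edge at one end; the terminal node there is the unique short simple root (B_6). One simple-root ordering that puts it in standard form is (alpha_2, alpha_5, alpha_6, alpha_1, alpha_3, alpha_4). So the algebra is type B_6, i.e. so(13).

B_6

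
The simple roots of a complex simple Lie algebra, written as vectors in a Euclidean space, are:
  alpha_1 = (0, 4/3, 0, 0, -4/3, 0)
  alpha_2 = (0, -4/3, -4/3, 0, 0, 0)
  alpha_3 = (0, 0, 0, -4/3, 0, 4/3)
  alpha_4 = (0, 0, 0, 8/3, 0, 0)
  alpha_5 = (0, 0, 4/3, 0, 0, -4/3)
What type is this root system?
Compute the Cartan integers a_ij = 2(alpha_i, alpha_j)/(alpha_j, alpha_j); the resulting 5x5 Cartan matrix is
[[2, -1, 0, 0, 0], [-1, 2, 0, 0, -1], [0, 0, 2, -1, -1], [0, 0, -2, 2, 0], [0, -1, -1, 0, 2]].
The roots have two lengths (squared-length ratio 2:1); the short ones are alpha_{1,2,3,5}. The associated Dynkin diagram is a chain of 5 nodes with a double edge at one end; the terminal node there is the unique long simple root (C_5), so the type is C_5 (the algebra sp(10)).

C_5 (sp(10))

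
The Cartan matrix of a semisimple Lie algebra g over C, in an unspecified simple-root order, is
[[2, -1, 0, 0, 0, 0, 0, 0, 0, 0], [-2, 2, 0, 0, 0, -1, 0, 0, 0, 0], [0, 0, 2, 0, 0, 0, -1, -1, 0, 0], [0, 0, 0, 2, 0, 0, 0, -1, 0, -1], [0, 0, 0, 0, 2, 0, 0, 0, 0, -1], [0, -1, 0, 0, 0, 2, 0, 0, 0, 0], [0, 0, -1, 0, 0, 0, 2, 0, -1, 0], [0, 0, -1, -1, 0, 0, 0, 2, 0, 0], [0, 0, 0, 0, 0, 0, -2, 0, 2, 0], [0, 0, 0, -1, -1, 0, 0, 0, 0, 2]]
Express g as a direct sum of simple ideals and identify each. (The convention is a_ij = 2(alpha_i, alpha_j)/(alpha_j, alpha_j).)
B_3 (so(7)) ⊕ C_7 (sp(14))

The diagram associated to this matrix has two connected components: the simple roots {alpha_1, alpha_2, alpha_6} form a chain of 3 nodes with a double edge at one end; the terminal node there is the unique short simple root (B_3), and {alpha_3, alpha_4, alpha_5, alpha_7, alpha_8, alpha_9, alpha_10} form a chain of 7 nodes with a double edge at one end; the terminal node there is the unique long simple root (C_7). A semisimple Lie algebra decomposes uniquely as the direct sum of simple ideals, one per connected component of its Dynkin diagram, so g ≅ B_3 ⊕ C_7 (dimension 21 + 105 = 126).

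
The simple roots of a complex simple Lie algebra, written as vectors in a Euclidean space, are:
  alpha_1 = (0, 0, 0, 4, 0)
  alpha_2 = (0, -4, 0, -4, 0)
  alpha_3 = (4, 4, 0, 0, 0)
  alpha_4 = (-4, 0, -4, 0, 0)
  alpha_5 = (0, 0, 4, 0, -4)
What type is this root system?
B_5

Compute the Cartan integers a_ij = 2(alpha_i, alpha_j)/(alpha_j, alpha_j); the resulting 5x5 Cartan matrix is
[[2, -1, 0, 0, 0], [-2, 2, -1, 0, 0], [0, -1, 2, -1, 0], [0, 0, -1, 2, -1], [0, 0, 0, -1, 2]].
The roots have two lengths (squared-length ratio 2:1); the short ones are alpha_{1}. The associated Dynkin diagram is a chain of 5 nodes with a double edge at one end; the terminal node there is the unique short simple root (B_5), so the type is B_5 (the algebra so(11)).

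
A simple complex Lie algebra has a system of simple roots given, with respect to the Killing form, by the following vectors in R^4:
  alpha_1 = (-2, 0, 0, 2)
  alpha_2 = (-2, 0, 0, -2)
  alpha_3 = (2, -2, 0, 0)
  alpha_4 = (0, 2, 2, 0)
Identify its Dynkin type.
D_4

Compute the Cartan integers a_ij = 2(alpha_i, alpha_j)/(alpha_j, alpha_j); the resulting 4x4 Cartan matrix is
[[2, 0, -1, 0], [0, 2, -1, 0], [-1, -1, 2, -1], [0, 0, -1, 2]].
All simple roots have the same length, so the diagram is simply laced. The associated Dynkin diagram is a chain of 2 nodes with a fork of two nodes at one end (D_4), so the type is D_4 (the algebra so(8)).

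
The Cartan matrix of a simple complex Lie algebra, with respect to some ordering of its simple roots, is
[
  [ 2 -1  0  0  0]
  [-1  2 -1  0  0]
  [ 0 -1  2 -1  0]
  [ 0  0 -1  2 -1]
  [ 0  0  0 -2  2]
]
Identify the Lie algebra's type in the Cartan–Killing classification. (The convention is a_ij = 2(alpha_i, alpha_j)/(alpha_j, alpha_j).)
C5

The matrix has rank 5 with 2's on the diagonal. Reading the off-diagonal entries as Dynkin edges (a single edge where a_ij = a_ji = -1; a double or triple edge where a_ij * a_ji = 2 or 3), the diagram is a chain of 5 nodes with a double edge at one end; the terminal node there is the unique long simple root (C_5). One simple-root ordering that puts it in standard form is (alpha_1, alpha_2, alpha_3, alpha_4, alpha_5). So the algebra is type C_5, i.e. sp(10).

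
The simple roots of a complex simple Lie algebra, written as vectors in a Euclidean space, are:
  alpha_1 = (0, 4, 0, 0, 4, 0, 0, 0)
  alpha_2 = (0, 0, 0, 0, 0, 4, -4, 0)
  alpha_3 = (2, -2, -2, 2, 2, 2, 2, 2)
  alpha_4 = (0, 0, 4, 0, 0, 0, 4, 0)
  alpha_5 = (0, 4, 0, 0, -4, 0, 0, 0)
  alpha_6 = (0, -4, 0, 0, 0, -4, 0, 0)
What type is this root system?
E_6

Compute the Cartan integers a_ij = 2(alpha_i, alpha_j)/(alpha_j, alpha_j); the resulting 6x6 Cartan matrix is
[[2, 0, 0, 0, 0, -1], [0, 2, 0, -1, 0, -1], [0, 0, 2, 0, -1, 0], [0, -1, 0, 2, 0, 0], [0, 0, -1, 0, 2, -1], [-1, -1, 0, 0, -1, 2]].
All simple roots have the same length, so the diagram is simply laced. The associated Dynkin diagram is a chain of 5 nodes with one extra node attached to the third node from one end (E_6), so the type is E_6.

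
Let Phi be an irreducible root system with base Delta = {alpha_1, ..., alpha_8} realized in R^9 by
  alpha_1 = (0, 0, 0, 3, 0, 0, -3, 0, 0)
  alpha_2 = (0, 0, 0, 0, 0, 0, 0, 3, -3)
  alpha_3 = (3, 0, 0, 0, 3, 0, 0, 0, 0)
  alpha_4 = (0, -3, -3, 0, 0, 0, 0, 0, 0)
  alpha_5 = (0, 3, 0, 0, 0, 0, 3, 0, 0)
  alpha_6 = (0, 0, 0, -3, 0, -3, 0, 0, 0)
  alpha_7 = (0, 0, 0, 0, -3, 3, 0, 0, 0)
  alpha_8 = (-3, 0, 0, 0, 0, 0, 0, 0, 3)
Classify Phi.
A_8

Compute the Cartan integers a_ij = 2(alpha_i, alpha_j)/(alpha_j, alpha_j); the resulting 8x8 Cartan matrix is
[[2, 0, 0, 0, -1, -1, 0, 0], [0, 2, 0, 0, 0, 0, 0, -1], [0, 0, 2, 0, 0, 0, -1, -1], [0, 0, 0, 2, -1, 0, 0, 0], [-1, 0, 0, -1, 2, 0, 0, 0], [-1, 0, 0, 0, 0, 2, -1, 0], [0, 0, -1, 0, 0, -1, 2, 0], [0, -1, -1, 0, 0, 0, 0, 2]].
All simple roots have the same length, so the diagram is simply laced. The associated Dynkin diagram is a chain of 8 nodes with single edges (A_8), so the type is A_8 (the algebra sl(9)).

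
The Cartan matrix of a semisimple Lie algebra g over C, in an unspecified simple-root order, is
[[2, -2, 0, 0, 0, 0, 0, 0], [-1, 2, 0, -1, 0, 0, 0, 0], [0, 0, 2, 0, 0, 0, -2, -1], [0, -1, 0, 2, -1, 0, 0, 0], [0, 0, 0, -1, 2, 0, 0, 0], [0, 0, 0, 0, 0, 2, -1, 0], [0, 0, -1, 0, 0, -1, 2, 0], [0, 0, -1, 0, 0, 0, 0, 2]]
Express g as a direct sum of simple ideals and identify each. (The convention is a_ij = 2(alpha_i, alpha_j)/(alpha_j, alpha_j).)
C_4 (sp(8)) + F_4

The diagram associated to this matrix has two connected components: the simple roots {alpha_1, alpha_2, alpha_4, alpha_5} form a chain of 4 nodes with a double edge at one end; the terminal node there is the unique long simple root (C_4), and {alpha_3, alpha_6, alpha_7, alpha_8} form a chain of 4 nodes with a double edge between the middle two (F_4). A semisimple Lie algebra decomposes uniquely as the direct sum of simple ideals, one per connected component of its Dynkin diagram, so g ≅ C_4 ⊕ F_4 (dimension 36 + 52 = 88).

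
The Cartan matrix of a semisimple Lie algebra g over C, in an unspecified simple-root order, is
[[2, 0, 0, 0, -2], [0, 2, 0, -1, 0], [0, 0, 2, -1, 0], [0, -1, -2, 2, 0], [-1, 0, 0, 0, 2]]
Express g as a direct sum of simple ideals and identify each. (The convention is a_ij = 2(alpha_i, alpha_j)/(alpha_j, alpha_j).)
The diagram associated to this matrix has two connected components: the simple roots {alpha_1, alpha_5} form a chain of 2 nodes with a double edge at one end; the terminal node there is the unique short simple root (B_2), and {alpha_2, alpha_3, alpha_4} form a chain of 3 nodes with a double edge at one end; the terminal node there is the unique short simple root (B_3). A semisimple Lie algebra decomposes uniquely as the direct sum of simple ideals, one per connected component of its Dynkin diagram, so g ≅ B_2 ⊕ B_3 (dimension 10 + 21 = 31).

B_2 (so(5)) + B_3 (so(7))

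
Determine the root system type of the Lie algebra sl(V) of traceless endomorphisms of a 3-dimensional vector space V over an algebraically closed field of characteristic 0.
A_2

This is sl(3), which has dimension 3^2 - 1 = 8 and rank 3 - 1 = 2 (a Cartan subalgebra is the diagonal traceless matrices). In the classification of classical Lie algebras, the special linear algebra sl(n+1) has type A_n; here n = 2, so the Dynkin diagram is a chain of 2 nodes with single edges (A_2). Hence the type is A_2.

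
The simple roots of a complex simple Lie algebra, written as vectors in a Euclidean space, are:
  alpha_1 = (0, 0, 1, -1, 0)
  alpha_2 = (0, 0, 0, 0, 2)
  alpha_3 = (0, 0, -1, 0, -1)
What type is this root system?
C_3 (sp(6))

Compute the Cartan integers a_ij = 2(alpha_i, alpha_j)/(alpha_j, alpha_j); the resulting 3x3 Cartan matrix is
[[2, 0, -1], [0, 2, -2], [-1, -1, 2]].
The roots have two lengths (squared-length ratio 2:1); the short ones are alpha_{1,3}. The associated Dynkin diagram is a chain of 3 nodes with a double edge at one end; the terminal node there is the unique long simple root (C_3), so the type is C_3 (the algebra sp(6)).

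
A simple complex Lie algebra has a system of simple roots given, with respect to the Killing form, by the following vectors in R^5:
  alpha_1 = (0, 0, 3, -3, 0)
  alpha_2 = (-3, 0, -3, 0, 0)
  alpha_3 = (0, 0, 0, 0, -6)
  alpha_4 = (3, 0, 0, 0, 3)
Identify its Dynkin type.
Compute the Cartan integers a_ij = 2(alpha_i, alpha_j)/(alpha_j, alpha_j); the resulting 4x4 Cartan matrix is
[[2, -1, 0, 0], [-1, 2, 0, -1], [0, 0, 2, -2], [0, -1, -1, 2]].
The roots have two lengths (squared-length ratio 2:1); the short ones are alpha_{1,2,4}. The associated Dynkin diagram is a chain of 4 nodes with a double edge at one end; the terminal node there is the unique long simple root (C_4), so the type is C_4 (the algebra sp(8)).

C_4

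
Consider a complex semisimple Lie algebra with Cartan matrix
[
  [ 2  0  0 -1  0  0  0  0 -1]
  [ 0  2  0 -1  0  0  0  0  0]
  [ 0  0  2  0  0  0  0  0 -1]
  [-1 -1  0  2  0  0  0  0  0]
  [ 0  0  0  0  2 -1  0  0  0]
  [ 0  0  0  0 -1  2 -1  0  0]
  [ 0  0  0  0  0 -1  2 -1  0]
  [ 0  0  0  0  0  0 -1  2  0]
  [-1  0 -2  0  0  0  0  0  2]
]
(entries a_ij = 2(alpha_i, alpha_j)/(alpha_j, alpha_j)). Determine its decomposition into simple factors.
A4 + B5

The diagram associated to this matrix has two connected components: the simple roots {alpha_5, alpha_6, alpha_7, alpha_8} form a chain of 4 nodes with single edges (A_4), and {alpha_1, alpha_2, alpha_3, alpha_4, alpha_9} form a chain of 5 nodes with a double edge at one end; the terminal node there is the unique short simple root (B_5). A semisimple Lie algebra decomposes uniquely as the direct sum of simple ideals, one per connected component of its Dynkin diagram, so g ≅ A_4 ⊕ B_5 (dimension 24 + 55 = 79).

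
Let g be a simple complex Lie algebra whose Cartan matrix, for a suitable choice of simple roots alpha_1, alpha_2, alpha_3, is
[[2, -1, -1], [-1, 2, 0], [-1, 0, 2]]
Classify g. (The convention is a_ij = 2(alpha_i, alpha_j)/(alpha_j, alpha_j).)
A3

The matrix has rank 3 with 2's on the diagonal. Reading the off-diagonal entries as Dynkin edges (a single edge where a_ij = a_ji = -1; a double or triple edge where a_ij * a_ji = 2 or 3), the diagram is a chain of 3 nodes with single edges (A_3). One simple-root ordering that puts it in standard form is (alpha_3, alpha_1, alpha_2). So the algebra is type A_3, i.e. sl(4).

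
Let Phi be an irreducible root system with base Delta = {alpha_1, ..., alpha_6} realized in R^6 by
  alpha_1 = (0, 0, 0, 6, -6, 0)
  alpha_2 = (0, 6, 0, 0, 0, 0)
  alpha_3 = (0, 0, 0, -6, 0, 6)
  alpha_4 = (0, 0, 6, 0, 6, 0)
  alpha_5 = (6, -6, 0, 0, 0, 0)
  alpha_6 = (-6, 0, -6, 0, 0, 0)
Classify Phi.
B_6 (so(13))

Compute the Cartan integers a_ij = 2(alpha_i, alpha_j)/(alpha_j, alpha_j); the resulting 6x6 Cartan matrix is
[[2, 0, -1, -1, 0, 0], [0, 2, 0, 0, -1, 0], [-1, 0, 2, 0, 0, 0], [-1, 0, 0, 2, 0, -1], [0, -2, 0, 0, 2, -1], [0, 0, 0, -1, -1, 2]].
The roots have two lengths (squared-length ratio 2:1); the short ones are alpha_{2}. The associated Dynkin diagram is a chain of 6 nodes with a double edge at one end; the terminal node there is the unique short simple root (B_6), so the type is B_6 (the algebra so(13)).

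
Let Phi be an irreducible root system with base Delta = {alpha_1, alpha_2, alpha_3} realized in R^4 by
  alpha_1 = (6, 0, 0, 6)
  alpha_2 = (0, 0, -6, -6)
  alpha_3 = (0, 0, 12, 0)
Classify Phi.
Compute the Cartan integers a_ij = 2(alpha_i, alpha_j)/(alpha_j, alpha_j); the resulting 3x3 Cartan matrix is
[[2, -1, 0], [-1, 2, -1], [0, -2, 2]].
The roots have two lengths (squared-length ratio 2:1); the short ones are alpha_{1,2}. The associated Dynkin diagram is a chain of 3 nodes with a double edge at one end; the terminal node there is the unique long simple root (C_3), so the type is C_3 (the algebra sp(6)).

C_3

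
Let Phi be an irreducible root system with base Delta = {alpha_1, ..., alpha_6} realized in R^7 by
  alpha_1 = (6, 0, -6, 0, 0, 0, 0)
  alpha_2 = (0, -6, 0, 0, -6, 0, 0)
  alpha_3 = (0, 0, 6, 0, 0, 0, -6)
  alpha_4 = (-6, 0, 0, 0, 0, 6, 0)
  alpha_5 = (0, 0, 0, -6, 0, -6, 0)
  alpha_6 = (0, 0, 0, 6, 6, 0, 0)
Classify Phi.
Compute the Cartan integers a_ij = 2(alpha_i, alpha_j)/(alpha_j, alpha_j); the resulting 6x6 Cartan matrix is
[[2, 0, -1, -1, 0, 0], [0, 2, 0, 0, 0, -1], [-1, 0, 2, 0, 0, 0], [-1, 0, 0, 2, -1, 0], [0, 0, 0, -1, 2, -1], [0, -1, 0, 0, -1, 2]].
All simple roots have the same length, so the diagram is simply laced. The associated Dynkin diagram is a chain of 6 nodes with single edges (A_6), so the type is A_6 (the algebra sl(7)).

A_6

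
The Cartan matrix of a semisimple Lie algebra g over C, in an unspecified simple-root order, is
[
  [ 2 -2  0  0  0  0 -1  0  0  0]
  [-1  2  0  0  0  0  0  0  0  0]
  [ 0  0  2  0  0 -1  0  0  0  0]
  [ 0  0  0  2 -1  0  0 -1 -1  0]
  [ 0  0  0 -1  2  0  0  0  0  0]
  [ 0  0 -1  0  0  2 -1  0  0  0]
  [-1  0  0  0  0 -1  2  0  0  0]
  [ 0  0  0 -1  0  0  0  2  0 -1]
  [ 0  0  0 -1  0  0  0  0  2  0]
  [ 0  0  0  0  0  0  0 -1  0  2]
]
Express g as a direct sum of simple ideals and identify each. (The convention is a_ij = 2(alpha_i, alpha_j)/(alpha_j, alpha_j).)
The diagram associated to this matrix has two connected components: the simple roots {alpha_1, alpha_2, alpha_3, alpha_6, alpha_7} form a chain of 5 nodes with a double edge at one end; the terminal node there is the unique short simple root (B_5), and {alpha_4, alpha_5, alpha_8, alpha_9, alpha_10} form a chain of 3 nodes with a fork of two nodes at one end (D_5). A semisimple Lie algebra decomposes uniquely as the direct sum of simple ideals, one per connected component of its Dynkin diagram, so g ≅ B_5 ⊕ D_5 (dimension 55 + 45 = 100).

type B_5 + type D_5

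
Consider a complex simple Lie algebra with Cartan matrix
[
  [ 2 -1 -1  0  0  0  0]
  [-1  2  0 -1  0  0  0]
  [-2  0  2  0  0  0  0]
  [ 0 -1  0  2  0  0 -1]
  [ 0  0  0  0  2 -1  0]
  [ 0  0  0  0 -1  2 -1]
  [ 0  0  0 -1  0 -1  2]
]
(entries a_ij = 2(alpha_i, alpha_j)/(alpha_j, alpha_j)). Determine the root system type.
The matrix has rank 7 with 2's on the diagonal. Reading the off-diagonal entries as Dynkin edges (a single edge where a_ij = a_ji = -1; a double or triple edge where a_ij * a_ji = 2 or 3), the diagram is a chain of 7 nodes with a double edge at one end; the terminal node there is the unique long simple root (C_7). One simple-root ordering that puts it in standard form is (alpha_5, alpha_6, alpha_7, alpha_4, alpha_2, alpha_1, alpha_3). So the algebra is type C_7, i.e. sp(14).

C_7 (sp(14))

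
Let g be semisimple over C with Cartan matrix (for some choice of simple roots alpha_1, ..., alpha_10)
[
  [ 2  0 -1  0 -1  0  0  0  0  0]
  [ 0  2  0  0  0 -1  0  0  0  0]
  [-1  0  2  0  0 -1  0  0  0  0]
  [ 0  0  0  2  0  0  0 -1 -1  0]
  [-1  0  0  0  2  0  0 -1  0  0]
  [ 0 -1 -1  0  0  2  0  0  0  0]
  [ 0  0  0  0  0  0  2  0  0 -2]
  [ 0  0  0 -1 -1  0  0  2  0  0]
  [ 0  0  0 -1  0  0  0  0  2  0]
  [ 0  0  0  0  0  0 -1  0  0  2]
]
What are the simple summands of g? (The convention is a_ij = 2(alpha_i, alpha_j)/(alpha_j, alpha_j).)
The diagram associated to this matrix has two connected components: the simple roots {alpha_1, alpha_2, alpha_3, alpha_4, alpha_5, alpha_6, alpha_8, alpha_9} form a chain of 8 nodes with single edges (A_8), and {alpha_7, alpha_10} form a chain of 2 nodes with a double edge at one end; the terminal node there is the unique short simple root (B_2). A semisimple Lie algebra decomposes uniquely as the direct sum of simple ideals, one per connected component of its Dynkin diagram, so g ≅ A_8 ⊕ B_2 (dimension 80 + 10 = 90).

A8 + B2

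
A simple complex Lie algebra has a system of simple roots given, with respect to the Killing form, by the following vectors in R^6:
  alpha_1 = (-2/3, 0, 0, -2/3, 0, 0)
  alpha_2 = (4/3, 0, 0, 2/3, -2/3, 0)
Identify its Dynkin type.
Compute the Cartan integers a_ij = 2(alpha_i, alpha_j)/(alpha_j, alpha_j); the resulting 2x2 Cartan matrix is
[[2, -1], [-3, 2]].
The roots have two lengths (squared-length ratio 3:1); the short ones are alpha_{1}. The associated Dynkin diagram is two nodes joined by a triple edge (G_2), so the type is G_2.

G_2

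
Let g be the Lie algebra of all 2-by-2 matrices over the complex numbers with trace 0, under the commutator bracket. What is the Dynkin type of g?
type A_1

This is sl(2), which has dimension 2^2 - 1 = 3 and rank 2 - 1 = 1 (a Cartan subalgebra is the diagonal traceless matrices). In the classification of classical Lie algebras, the special linear algebra sl(n+1) has type A_n; here n = 1, so the Dynkin diagram is a chain of 1 nodes with single edges (A_1). Hence the type is A_1.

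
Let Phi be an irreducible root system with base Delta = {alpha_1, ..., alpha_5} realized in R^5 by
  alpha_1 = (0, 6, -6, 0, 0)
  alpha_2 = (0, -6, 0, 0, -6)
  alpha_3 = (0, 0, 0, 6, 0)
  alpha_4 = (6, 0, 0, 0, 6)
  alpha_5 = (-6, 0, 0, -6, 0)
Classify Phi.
B5

Compute the Cartan integers a_ij = 2(alpha_i, alpha_j)/(alpha_j, alpha_j); the resulting 5x5 Cartan matrix is
[[2, -1, 0, 0, 0], [-1, 2, 0, -1, 0], [0, 0, 2, 0, -1], [0, -1, 0, 2, -1], [0, 0, -2, -1, 2]].
The roots have two lengths (squared-length ratio 2:1); the short ones are alpha_{3}. The associated Dynkin diagram is a chain of 5 nodes with a double edge at one end; the terminal node there is the unique short simple root (B_5), so the type is B_5 (the algebra so(11)).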